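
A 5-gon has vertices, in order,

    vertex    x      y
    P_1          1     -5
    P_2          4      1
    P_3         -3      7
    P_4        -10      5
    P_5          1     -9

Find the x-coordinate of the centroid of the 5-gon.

Apply the shoelace (surveyor's) formula. First the cross-terms c_i = x_i·y_{i+1} − x_{i+1}·y_i:
  21, 31, 55, 85, 4  ⇒  2A = 196, A = 98.
Then Σ (x_i + x_{i+1})·c_i = -1336, so x̄ = -1336 / (6·98) = -334/147.

-334/147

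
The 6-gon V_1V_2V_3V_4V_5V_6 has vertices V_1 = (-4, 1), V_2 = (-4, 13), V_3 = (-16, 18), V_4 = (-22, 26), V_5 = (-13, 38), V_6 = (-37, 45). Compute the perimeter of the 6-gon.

|V_1V_2| = √((0)² + (12)²) = √144 = 12
|V_2V_3| = √((-12)² + (5)²) = √169 = 13
|V_3V_4| = √((-6)² + (8)²) = √100 = 10
|V_4V_5| = √((9)² + (12)²) = √225 = 15
|V_5V_6| = √((-24)² + (7)²) = √625 = 25
|V_6V_1| = √((33)² + (-44)²) = √3025 = 55
Perimeter = 12 + 13 + 10 + 15 + 25 + 55 = 130.

130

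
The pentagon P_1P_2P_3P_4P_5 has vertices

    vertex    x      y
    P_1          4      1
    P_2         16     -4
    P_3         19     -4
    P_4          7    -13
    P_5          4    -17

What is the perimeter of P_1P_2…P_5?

54

|P_1P_2| = √((12)² + (-5)²) = √169 = 13
|P_2P_3| = √((3)² + (0)²) = √9 = 3
|P_3P_4| = √((-12)² + (-9)²) = √225 = 15
|P_4P_5| = √((-3)² + (-4)²) = √25 = 5
|P_5P_1| = √((0)² + (18)²) = √324 = 18
Perimeter = 13 + 3 + 15 + 5 + 18 = 54.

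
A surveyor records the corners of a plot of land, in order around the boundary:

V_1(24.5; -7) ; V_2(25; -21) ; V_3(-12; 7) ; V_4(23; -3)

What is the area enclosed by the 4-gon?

314.5

Apply the surveyor's formula: 2A = Σ (x_i·y_{i+1} − x_{i+1}·y_i), indices taken mod 4.
V_1→V_2: (24.5)(-21) − (25)(-7) = -339.5
V_2→V_3: (25)(7) − (-12)(-21) = -77
V_3→V_4: (-12)(-3) − (23)(7) = -125
V_4→V_1: (23)(-7) − (24.5)(-3) = -87.5
Σ = -629
Area = |Σ|/2 = 314.5.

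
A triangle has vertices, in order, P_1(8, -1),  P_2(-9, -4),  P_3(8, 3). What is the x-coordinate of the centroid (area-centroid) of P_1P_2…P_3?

Apply the surveyor's formula. First the cross-terms c_i = x_i·y_{i+1} − x_{i+1}·y_i:
  -41, 5, -32  ⇒  2A = -68, A = -34.
Then Σ (x_i + x_{i+1})·c_i = -476, so x̄ = -476 / (6·(-34)) = 7/3.

7/3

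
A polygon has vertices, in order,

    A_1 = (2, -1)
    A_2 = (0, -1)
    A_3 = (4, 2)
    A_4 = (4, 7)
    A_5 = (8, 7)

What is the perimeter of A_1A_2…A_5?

|A_1A_2| = √((-2)² + (0)²) = √4 = 2
|A_2A_3| = √((4)² + (3)²) = √25 = 5
|A_3A_4| = √((0)² + (5)²) = √25 = 5
|A_4A_5| = √((4)² + (0)²) = √16 = 4
|A_5A_1| = √((-6)² + (-8)²) = √100 = 10
Perimeter = 2 + 5 + 5 + 4 + 10 = 26.

26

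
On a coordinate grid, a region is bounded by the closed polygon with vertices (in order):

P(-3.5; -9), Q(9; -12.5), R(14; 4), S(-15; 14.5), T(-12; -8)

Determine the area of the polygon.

486.375

Σ = (124.75) + (211) + (263) + (294) + (80) = 972.75
Area = |Σ|/2 = 486.375.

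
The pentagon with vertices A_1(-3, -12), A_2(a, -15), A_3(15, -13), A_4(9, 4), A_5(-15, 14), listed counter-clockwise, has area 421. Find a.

The doubled signed area Σ (x_i y_{i+1} − x_{i+1} y_i) is linear in a.
With a=0 it equals 855; the coefficient of a is -1 (from the two edges through A_2).
So -1·a + 855 = 2·421 = 842 ⇒ a = 13.

13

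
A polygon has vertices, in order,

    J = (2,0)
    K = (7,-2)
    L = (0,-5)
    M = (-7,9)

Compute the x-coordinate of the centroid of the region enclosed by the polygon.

Apply the shoelace (surveyor's) formula. First the cross-terms c_i = x_i·y_{i+1} − x_{i+1}·y_i:
  -4, -35, -35, -18  ⇒  2A = -92, A = -46.
Then Σ (x_i + x_{i+1})·c_i = 54, so x̄ = 54 / (6·(-46)) = -9/46.

-9/46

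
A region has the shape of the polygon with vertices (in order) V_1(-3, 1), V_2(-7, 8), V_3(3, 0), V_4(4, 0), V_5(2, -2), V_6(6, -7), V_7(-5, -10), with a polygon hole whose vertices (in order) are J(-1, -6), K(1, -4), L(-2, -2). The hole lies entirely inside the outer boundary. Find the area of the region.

85.5

Outer boundary:
Apply the shoelace formula: 2A = Σ (x_i·y_{i+1} − x_{i+1}·y_i), indices taken mod 7.
Cross-terms: -17, -24, 0, -8, -2, -95, -35  ⇒  Σ = -181
Area = |Σ|/2 = 90.5.
Hole:
Apply the surveyor's formula: 2A = Σ (x_i·y_{i+1} − x_{i+1}·y_i), indices taken mod 3.
J→K: (-1)(-4) − (1)(-6) = 10
K→L: (1)(-2) − (-2)(-4) = -10
L→J: (-2)(-6) − (-1)(-2) = 10
Σ = 10
Area = |Σ|/2 = 5.
Net area = 90.5 − 5 = 85.5.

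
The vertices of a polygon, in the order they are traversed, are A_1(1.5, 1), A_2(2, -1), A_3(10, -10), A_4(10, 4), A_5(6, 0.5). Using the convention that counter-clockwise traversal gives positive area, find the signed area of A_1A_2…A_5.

56.375

Apply the shoelace (surveyor's) formula: 2A = Σ (x_i·y_{i+1} − x_{i+1}·y_i), indices taken mod 5.
Cross-terms: -3.5, -10, 140, -19, 5.25  ⇒  Σ = 112.75
Signed area = Σ/2 = 56.375 (positive ⇒ counter-clockwise traversal).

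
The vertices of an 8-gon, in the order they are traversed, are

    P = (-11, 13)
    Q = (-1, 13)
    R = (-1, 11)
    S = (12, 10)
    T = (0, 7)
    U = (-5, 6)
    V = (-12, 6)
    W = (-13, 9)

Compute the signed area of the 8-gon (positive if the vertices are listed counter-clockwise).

-104.5

P→Q: (-11)(13) − (-1)(13) = -130
Q→R: (-1)(11) − (-1)(13) = 2
R→S: (-1)(10) − (12)(11) = -142
S→T: (12)(7) − (0)(10) = 84
T→U: (0)(6) − (-5)(7) = 35
U→V: (-5)(6) − (-12)(6) = 42
V→W: (-12)(9) − (-13)(6) = -30
W→P: (-13)(13) − (-11)(9) = -70
Σ = -209
Signed area = Σ/2 = -104.5 (negative ⇒ clockwise traversal).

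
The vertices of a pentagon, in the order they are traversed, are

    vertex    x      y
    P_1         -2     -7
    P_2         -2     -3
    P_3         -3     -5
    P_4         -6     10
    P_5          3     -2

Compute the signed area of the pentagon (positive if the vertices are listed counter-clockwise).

-55

Apply Gauss's area formula: 2A = Σ (x_i·y_{i+1} − x_{i+1}·y_i), indices taken mod 5.
Σ = (-8) + (1) + (-60) + (-18) + (-25) = -110
Signed area = Σ/2 = -55 (negative ⇒ clockwise traversal).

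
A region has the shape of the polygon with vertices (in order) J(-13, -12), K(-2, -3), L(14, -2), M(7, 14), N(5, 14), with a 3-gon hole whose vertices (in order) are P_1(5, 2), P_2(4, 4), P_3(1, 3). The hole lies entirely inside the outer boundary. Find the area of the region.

Outer boundary:
Apply the shoelace formula: 2A = Σ (x_i·y_{i+1} − x_{i+1}·y_i), indices taken mod 5.
Σ = (15) + (46) + (210) + (28) + (122) = 421
Area = |Σ|/2 = 210.5.
Hole:
Apply Gauss's area formula: 2A = Σ (x_i·y_{i+1} − x_{i+1}·y_i), indices taken mod 3.
Σ = (12) + (8) + (-13) = 7
Area = |Σ|/2 = 3.5.
Net area = 210.5 − 3.5 = 207.

207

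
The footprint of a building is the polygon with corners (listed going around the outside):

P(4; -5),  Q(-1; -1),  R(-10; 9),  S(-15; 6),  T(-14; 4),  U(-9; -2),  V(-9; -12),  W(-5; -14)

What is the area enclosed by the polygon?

Apply the shoelace formula: 2A = Σ (x_i·y_{i+1} − x_{i+1}·y_i), indices taken mod 8.
Σ = (-9) + (-19) + (75) + (24) + (64) + (90) + (66) + (81) = 372
Area = |Σ|/2 = 186.

186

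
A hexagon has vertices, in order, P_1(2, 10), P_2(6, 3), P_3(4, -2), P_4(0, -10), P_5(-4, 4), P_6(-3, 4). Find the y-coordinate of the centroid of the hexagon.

0.95

Apply the shoelace formula. First the cross-terms c_i = x_i·y_{i+1} − x_{i+1}·y_i:
  -54, -24, -40, -40, -4, -38  ⇒  2A = -200, A = -100.
Then Σ (y_i + y_{i+1})·c_i = -570, so ȳ = -570 / (6·(-100)) = 0.95.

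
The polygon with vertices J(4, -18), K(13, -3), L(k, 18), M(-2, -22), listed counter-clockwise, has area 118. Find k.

The doubled signed area Σ (x_i y_{i+1} − x_{i+1} y_i) is linear in k.
With k=0 it equals 616; the coefficient of k is -19 (from the two edges through L).
So -19·k + 616 = 2·118 = 236 ⇒ k = 20.

20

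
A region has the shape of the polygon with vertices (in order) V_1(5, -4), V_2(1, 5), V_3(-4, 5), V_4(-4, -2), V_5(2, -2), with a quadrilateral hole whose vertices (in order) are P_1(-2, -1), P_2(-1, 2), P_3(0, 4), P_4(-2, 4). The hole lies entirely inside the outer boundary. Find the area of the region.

43.5

Outer boundary:
Σ = (29) + (25) + (28) + (12) + (2) = 96
Area = |Σ|/2 = 48.
Hole:
Apply the surveyor's formula: 2A = Σ (x_i·y_{i+1} − x_{i+1}·y_i), indices taken mod 4.
P_1→P_2: (-2)(2) − (-1)(-1) = -5
P_2→P_3: (-1)(4) − (0)(2) = -4
P_3→P_4: (0)(4) − (-2)(4) = 8
P_4→P_1: (-2)(-1) − (-2)(4) = 10
Σ = 9
Area = |Σ|/2 = 4.5.
Net area = 48 − 4.5 = 43.5.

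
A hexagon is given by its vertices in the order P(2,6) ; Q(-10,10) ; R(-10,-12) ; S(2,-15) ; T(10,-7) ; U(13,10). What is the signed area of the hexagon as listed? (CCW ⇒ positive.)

429.5

Apply the shoelace (surveyor's) formula: 2A = Σ (x_i·y_{i+1} − x_{i+1}·y_i), indices taken mod 6.
P→Q: (2)(10) − (-10)(6) = 80
Q→R: (-10)(-12) − (-10)(10) = 220
R→S: (-10)(-15) − (2)(-12) = 174
S→T: (2)(-7) − (10)(-15) = 136
T→U: (10)(10) − (13)(-7) = 191
U→P: (13)(6) − (2)(10) = 58
Σ = 859
Signed area = Σ/2 = 429.5 (positive ⇒ counter-clockwise traversal).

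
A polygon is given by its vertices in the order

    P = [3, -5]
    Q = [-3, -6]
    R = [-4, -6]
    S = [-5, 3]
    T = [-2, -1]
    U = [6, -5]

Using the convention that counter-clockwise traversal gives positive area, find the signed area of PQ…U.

Σ = (-33) + (-6) + (-42) + (11) + (16) + (-15) = -69
Signed area = Σ/2 = -34.5 (negative ⇒ clockwise traversal).

-34.5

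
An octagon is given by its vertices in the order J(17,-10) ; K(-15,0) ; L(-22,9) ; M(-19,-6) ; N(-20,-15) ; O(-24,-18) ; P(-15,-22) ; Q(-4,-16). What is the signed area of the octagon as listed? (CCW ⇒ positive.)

Apply the shoelace formula: 2A = Σ (x_i·y_{i+1} − x_{i+1}·y_i), indices taken mod 8.
Cross-terms: -150, -135, 303, 165, 0, 258, 152, 312  ⇒  Σ = 905
Signed area = Σ/2 = 452.5 (positive ⇒ counter-clockwise traversal).

452.5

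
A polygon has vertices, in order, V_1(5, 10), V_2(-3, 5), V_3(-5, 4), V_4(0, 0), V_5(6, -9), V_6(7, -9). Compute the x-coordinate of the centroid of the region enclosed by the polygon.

2.609375

Apply the surveyor's formula. First the cross-terms c_i = x_i·y_{i+1} − x_{i+1}·y_i:
  55, 13, 0, 0, 9, 115  ⇒  2A = 192, A = 96.
Then Σ (x_i + x_{i+1})·c_i = 1503, so x̄ = 1503 / (6·96) = 2.609375.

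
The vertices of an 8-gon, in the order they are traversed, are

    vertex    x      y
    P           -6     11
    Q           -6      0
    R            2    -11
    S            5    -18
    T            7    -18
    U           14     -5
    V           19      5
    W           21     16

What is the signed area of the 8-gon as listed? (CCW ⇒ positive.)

Apply the surveyor's formula: 2A = Σ (x_i·y_{i+1} − x_{i+1}·y_i), indices taken mod 8.
P→Q: (-6)(0) − (-6)(11) = 66
Q→R: (-6)(-11) − (2)(0) = 66
R→S: (2)(-18) − (5)(-11) = 19
S→T: (5)(-18) − (7)(-18) = 36
T→U: (7)(-5) − (14)(-18) = 217
U→V: (14)(5) − (19)(-5) = 165
V→W: (19)(16) − (21)(5) = 199
W→P: (21)(11) − (-6)(16) = 327
Σ = 1095
Signed area = Σ/2 = 547.5 (positive ⇒ counter-clockwise traversal).

547.5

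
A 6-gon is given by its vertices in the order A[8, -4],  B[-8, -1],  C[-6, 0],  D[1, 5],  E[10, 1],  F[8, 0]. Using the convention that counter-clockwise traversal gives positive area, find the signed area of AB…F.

-82.5

Apply Gauss's area formula: 2A = Σ (x_i·y_{i+1} − x_{i+1}·y_i), indices taken mod 6.
Σ = (-40) + (-6) + (-30) + (-49) + (-8) + (-32) = -165
Signed area = Σ/2 = -82.5 (negative ⇒ clockwise traversal).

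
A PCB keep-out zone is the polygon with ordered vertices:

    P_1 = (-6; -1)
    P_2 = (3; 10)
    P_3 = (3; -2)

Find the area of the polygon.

Apply the surveyor's formula: 2A = Σ (x_i·y_{i+1} − x_{i+1}·y_i), indices taken mod 3.
Σ = (-57) + (-36) + (-15) = -108
Area = |Σ|/2 = 54.

54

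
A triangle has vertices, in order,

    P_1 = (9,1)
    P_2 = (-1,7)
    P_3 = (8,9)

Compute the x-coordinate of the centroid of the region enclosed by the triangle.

16/3

Apply the shoelace (surveyor's) formula. First the cross-terms c_i = x_i·y_{i+1} − x_{i+1}·y_i:
  64, -65, -73  ⇒  2A = -74, A = -37.
Then Σ (x_i + x_{i+1})·c_i = -1184, so x̄ = -1184 / (6·(-37)) = 16/3.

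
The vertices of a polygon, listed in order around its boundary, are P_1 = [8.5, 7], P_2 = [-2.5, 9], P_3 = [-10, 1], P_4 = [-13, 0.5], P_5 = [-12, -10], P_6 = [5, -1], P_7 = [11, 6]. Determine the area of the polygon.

Σ = (94) + (87.5) + (8) + (136) + (62) + (41) + (26) = 454.5
Area = |Σ|/2 = 227.25.

227.25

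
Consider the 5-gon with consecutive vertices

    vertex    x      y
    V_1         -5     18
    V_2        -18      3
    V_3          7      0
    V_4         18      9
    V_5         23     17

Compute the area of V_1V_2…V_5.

Apply the shoelace formula: 2A = Σ (x_i·y_{i+1} − x_{i+1}·y_i), indices taken mod 5.
V_1→V_2: (-5)(3) − (-18)(18) = 309
V_2→V_3: (-18)(0) − (7)(3) = -21
V_3→V_4: (7)(9) − (18)(0) = 63
V_4→V_5: (18)(17) − (23)(9) = 99
V_5→V_1: (23)(18) − (-5)(17) = 499
Σ = 949
Area = |Σ|/2 = 474.5.

474.5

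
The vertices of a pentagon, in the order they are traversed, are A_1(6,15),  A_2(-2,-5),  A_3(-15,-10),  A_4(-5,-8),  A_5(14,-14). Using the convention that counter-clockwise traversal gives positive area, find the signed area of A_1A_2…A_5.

245.5

Apply the shoelace (surveyor's) formula: 2A = Σ (x_i·y_{i+1} − x_{i+1}·y_i), indices taken mod 5.
Cross-terms: 0, -55, 70, 182, 294  ⇒  Σ = 491
Signed area = Σ/2 = 245.5 (positive ⇒ counter-clockwise traversal).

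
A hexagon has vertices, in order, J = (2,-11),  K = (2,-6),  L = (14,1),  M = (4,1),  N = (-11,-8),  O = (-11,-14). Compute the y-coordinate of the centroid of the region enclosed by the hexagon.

Apply the shoelace formula. First the cross-terms c_i = x_i·y_{i+1} − x_{i+1}·y_i:
  10, 86, 10, -21, 66, 149  ⇒  2A = 300, A = 150.
Then Σ (y_i + y_{i+1})·c_i = -5610, so ȳ = -5610 / (6·150) = -187/30.

-187/30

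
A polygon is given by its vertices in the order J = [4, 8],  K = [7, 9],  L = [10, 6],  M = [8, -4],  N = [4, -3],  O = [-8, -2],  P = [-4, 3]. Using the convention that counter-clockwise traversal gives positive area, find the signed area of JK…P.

Apply the shoelace formula: 2A = Σ (x_i·y_{i+1} − x_{i+1}·y_i), indices taken mod 7.
Cross-terms: -20, -48, -88, -8, -32, -32, -44  ⇒  Σ = -272
Signed area = Σ/2 = -136 (negative ⇒ clockwise traversal).

-136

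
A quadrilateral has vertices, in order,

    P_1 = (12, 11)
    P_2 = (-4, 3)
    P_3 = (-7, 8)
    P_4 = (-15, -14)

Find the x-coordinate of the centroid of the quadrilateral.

-674/145

Apply the shoelace formula. First the cross-terms c_i = x_i·y_{i+1} − x_{i+1}·y_i:
  80, -11, 218, 3  ⇒  2A = 290, A = 145.
Then Σ (x_i + x_{i+1})·c_i = -4044, so x̄ = -4044 / (6·145) = -674/145.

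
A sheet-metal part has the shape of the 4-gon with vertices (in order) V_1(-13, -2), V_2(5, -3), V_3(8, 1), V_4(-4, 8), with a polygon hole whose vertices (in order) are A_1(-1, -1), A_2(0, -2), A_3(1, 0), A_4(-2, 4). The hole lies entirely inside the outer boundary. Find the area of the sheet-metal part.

Outer boundary:
V_1→V_2: (-13)(-3) − (5)(-2) = 49
V_2→V_3: (5)(1) − (8)(-3) = 29
V_3→V_4: (8)(8) − (-4)(1) = 68
V_4→V_1: (-4)(-2) − (-13)(8) = 112
Σ = 258
Area = |Σ|/2 = 129.
Hole:
Σ = (2) + (2) + (4) + (6) = 14
Area = |Σ|/2 = 7.
Net area = 129 − 7 = 122.

122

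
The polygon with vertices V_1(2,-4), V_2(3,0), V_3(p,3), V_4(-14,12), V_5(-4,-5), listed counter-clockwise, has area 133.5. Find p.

The doubled signed area Σ (x_i y_{i+1} − x_{i+1} y_i) is linear in p.
With p=0 it equals 207; the coefficient of p is 12 (from the two edges through V_3).
So 12·p + 207 = 2·133.5 = 267 ⇒ p = 5.

5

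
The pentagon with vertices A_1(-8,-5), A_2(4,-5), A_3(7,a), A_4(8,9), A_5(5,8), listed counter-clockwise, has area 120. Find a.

-6

Write out the shoelace sum; only the two edges meeting at A_3 involve a:
2·Area = [(4·a − 7·(-5)) + (7·9 − 8·a)] + 118
       = -4·a + 216 = 240
⇒ a = -6.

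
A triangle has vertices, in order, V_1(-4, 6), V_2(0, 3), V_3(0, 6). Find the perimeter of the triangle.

|V_1V_2| = √((4)² + (-3)²) = √25 = 5
|V_2V_3| = √((0)² + (3)²) = √9 = 3
|V_3V_1| = √((-4)² + (0)²) = √16 = 4
Perimeter = 5 + 3 + 4 = 12.

12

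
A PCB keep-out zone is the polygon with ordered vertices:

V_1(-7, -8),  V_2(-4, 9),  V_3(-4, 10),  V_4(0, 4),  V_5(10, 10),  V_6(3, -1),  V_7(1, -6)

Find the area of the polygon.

Cross-terms: -95, -4, -16, -40, -40, -17, -50  ⇒  Σ = -262
Area = |Σ|/2 = 131.

131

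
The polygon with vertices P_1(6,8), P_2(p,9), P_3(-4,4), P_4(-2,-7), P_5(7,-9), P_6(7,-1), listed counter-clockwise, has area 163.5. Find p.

The doubled signed area Σ (x_i y_{i+1} − x_{i+1} y_i) is linear in p.
With p=0 it equals 311; the coefficient of p is -4 (from the two edges through P_2).
So -4·p + 311 = 2·163.5 = 327 ⇒ p = -4.

-4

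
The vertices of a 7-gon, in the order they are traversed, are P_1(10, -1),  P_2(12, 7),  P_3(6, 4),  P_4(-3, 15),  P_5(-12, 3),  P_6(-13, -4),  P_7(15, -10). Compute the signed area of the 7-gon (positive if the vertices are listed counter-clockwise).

Apply the shoelace (surveyor's) formula: 2A = Σ (x_i·y_{i+1} − x_{i+1}·y_i), indices taken mod 7.
Cross-terms: 82, 6, 102, 171, 87, 190, 85  ⇒  Σ = 723
Signed area = Σ/2 = 361.5 (positive ⇒ counter-clockwise traversal).

361.5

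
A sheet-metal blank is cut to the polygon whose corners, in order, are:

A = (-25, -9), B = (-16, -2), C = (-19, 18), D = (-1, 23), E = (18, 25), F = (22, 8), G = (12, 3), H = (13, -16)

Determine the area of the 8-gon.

Apply the shoelace formula: 2A = Σ (x_i·y_{i+1} − x_{i+1}·y_i), indices taken mod 8.
Cross-terms: -94, -326, -419, -439, -406, -30, -231, -517  ⇒  Σ = -2462
Area = |Σ|/2 = 1231.

1231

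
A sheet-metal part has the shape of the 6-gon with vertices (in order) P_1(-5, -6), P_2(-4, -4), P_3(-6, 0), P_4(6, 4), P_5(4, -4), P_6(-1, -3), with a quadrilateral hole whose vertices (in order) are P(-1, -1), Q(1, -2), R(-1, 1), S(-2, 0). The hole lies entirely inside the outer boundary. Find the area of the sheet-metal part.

Outer boundary:
Cross-terms: -4, -24, -24, -40, -16, -9  ⇒  Σ = -117
Area = |Σ|/2 = 58.5.
Hole:
Apply the shoelace (surveyor's) formula: 2A = Σ (x_i·y_{i+1} − x_{i+1}·y_i), indices taken mod 4.
Σ = (3) + (-1) + (2) + (2) = 6
Area = |Σ|/2 = 3.
Net area = 58.5 − 3 = 55.5.

55.5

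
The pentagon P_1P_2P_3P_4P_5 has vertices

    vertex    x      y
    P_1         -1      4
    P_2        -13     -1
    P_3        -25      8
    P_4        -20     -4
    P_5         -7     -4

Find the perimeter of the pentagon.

|P_1P_2| = √((-12)² + (-5)²) = √169 = 13
|P_2P_3| = √((-12)² + (9)²) = √225 = 15
|P_3P_4| = √((5)² + (-12)²) = √169 = 13
|P_4P_5| = √((13)² + (0)²) = √169 = 13
|P_5P_1| = √((6)² + (8)²) = √100 = 10
Perimeter = 13 + 15 + 13 + 13 + 10 = 64.

64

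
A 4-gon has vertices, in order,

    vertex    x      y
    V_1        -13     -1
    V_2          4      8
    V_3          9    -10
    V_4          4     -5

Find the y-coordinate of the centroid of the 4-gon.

Apply the shoelace (surveyor's) formula. First the cross-terms c_i = x_i·y_{i+1} − x_{i+1}·y_i:
  -100, -112, -5, -69  ⇒  2A = -286, A = -143.
Then Σ (y_i + y_{i+1})·c_i = 13, so ȳ = 13 / (6·(-143)) = -1/66.

-1/66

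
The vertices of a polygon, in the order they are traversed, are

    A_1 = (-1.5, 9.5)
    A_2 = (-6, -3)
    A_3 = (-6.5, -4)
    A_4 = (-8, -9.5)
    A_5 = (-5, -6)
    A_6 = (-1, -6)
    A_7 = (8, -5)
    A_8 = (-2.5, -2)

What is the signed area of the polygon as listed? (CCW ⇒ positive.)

59

Σ = (61.5) + (4.5) + (29.75) + (0.5) + (24) + (53) + (-28.5) + (-26.75) = 118
Signed area = Σ/2 = 59 (positive ⇒ counter-clockwise traversal).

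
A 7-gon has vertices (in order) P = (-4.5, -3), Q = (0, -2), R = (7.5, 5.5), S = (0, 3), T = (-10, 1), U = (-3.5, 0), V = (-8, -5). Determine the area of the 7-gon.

49.5

Apply the shoelace (surveyor's) formula: 2A = Σ (x_i·y_{i+1} − x_{i+1}·y_i), indices taken mod 7.
Σ = (9) + (15) + (22.5) + (30) + (3.5) + (17.5) + (1.5) = 99
Area = |Σ|/2 = 49.5.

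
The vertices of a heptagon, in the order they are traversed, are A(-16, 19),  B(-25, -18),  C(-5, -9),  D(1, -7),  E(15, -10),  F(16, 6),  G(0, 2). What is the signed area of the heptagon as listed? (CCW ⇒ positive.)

675.5

Cross-terms: 763, 135, 44, 95, 250, 32, 32  ⇒  Σ = 1351
Signed area = Σ/2 = 675.5 (positive ⇒ counter-clockwise traversal).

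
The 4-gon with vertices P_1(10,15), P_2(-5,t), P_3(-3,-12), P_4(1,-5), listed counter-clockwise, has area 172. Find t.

Write out the shoelace sum; only the two edges meeting at P_2 involve t:
2·Area = [(10·t − (-5)·15) + ((-5)·(-12) − (-3)·t)] + 92
       = 13·t + 227 = 344
⇒ t = 9.

9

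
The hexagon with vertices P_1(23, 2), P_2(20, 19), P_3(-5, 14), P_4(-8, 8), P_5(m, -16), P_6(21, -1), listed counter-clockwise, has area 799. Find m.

The doubled signed area Σ (x_i y_{i+1} − x_{i+1} y_i) is linear in m.
With m=0 it equals 1373; the coefficient of m is -9 (from the two edges through P_5).
So -9·m + 1373 = 2·799 = 1598 ⇒ m = -25.

-25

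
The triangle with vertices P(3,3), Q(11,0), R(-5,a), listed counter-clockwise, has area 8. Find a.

8

Write out the shoelace sum; only the two edges meeting at R involve a:
2·Area = [(11·a − (-5)·0) + ((-5)·3 − 3·a)] + -33
       = 8·a + -48 = 16
⇒ a = 8.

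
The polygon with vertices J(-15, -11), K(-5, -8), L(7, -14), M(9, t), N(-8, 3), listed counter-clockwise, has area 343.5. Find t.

The doubled signed area Σ (x_i y_{i+1} − x_{i+1} y_i) is linear in t.
With t=0 it equals 477; the coefficient of t is 15 (from the two edges through M).
So 15·t + 477 = 2·343.5 = 687 ⇒ t = 14.

14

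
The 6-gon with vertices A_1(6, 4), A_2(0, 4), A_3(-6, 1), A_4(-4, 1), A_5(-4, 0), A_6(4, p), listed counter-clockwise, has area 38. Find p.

-1

Write out the shoelace sum; only the two edges meeting at A_6 involve p:
2·Area = [((-4)·p − 4·0) + (4·4 − 6·p)] + 50
       = -10·p + 66 = 76
⇒ p = -1.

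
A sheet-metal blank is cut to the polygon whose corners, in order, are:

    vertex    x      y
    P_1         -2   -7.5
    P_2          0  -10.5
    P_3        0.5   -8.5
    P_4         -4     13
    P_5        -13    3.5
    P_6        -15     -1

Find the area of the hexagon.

P_1→P_2: (-2)(-10.5) − (0)(-7.5) = 21
P_2→P_3: (0)(-8.5) − (0.5)(-10.5) = 5.25
P_3→P_4: (0.5)(13) − (-4)(-8.5) = -27.5
P_4→P_5: (-4)(3.5) − (-13)(13) = 155
P_5→P_6: (-13)(-1) − (-15)(3.5) = 65.5
P_6→P_1: (-15)(-7.5) − (-2)(-1) = 110.5
Σ = 329.75
Area = |Σ|/2 = 164.875.

164.875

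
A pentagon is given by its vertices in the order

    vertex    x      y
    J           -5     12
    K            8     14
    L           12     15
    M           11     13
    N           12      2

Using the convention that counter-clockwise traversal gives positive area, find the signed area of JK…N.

-101.5

Apply the surveyor's formula: 2A = Σ (x_i·y_{i+1} − x_{i+1}·y_i), indices taken mod 5.
Σ = (-166) + (-48) + (-9) + (-134) + (154) = -203
Signed area = Σ/2 = -101.5 (negative ⇒ clockwise traversal).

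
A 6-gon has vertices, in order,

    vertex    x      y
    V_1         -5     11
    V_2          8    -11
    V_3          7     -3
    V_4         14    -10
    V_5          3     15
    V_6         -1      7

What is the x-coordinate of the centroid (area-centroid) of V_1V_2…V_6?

Apply the shoelace formula. First the cross-terms c_i = x_i·y_{i+1} − x_{i+1}·y_i:
  -33, 53, -28, 240, 36, 24  ⇒  2A = 292, A = 146.
Then Σ (x_i + x_{i+1})·c_i = 4116, so x̄ = 4116 / (6·146) = 343/73.

343/73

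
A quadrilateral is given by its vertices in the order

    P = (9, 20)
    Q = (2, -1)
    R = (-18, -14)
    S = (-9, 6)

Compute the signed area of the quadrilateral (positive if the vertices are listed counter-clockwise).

Apply the shoelace formula: 2A = Σ (x_i·y_{i+1} − x_{i+1}·y_i), indices taken mod 4.
Cross-terms: -49, -46, -234, -234  ⇒  Σ = -563
Signed area = Σ/2 = -281.5 (negative ⇒ clockwise traversal).

-281.5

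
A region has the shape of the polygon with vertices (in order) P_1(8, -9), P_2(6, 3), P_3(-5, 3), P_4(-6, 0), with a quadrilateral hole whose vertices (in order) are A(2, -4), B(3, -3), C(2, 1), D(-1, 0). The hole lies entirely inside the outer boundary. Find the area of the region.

Outer boundary:
Apply the shoelace formula: 2A = Σ (x_i·y_{i+1} − x_{i+1}·y_i), indices taken mod 4.
P_1→P_2: (8)(3) − (6)(-9) = 78
P_2→P_3: (6)(3) − (-5)(3) = 33
P_3→P_4: (-5)(0) − (-6)(3) = 18
P_4→P_1: (-6)(-9) − (8)(0) = 54
Σ = 183
Area = |Σ|/2 = 91.5.
Hole:
Cross-terms: 6, 9, 1, 4  ⇒  Σ = 20
Area = |Σ|/2 = 10.
Net area = 91.5 − 10 = 81.5.

81.5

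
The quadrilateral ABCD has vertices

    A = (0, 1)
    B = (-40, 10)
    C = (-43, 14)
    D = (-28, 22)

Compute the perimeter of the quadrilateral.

|AB| = √((-40)² + (9)²) = √1681 = 41
|BC| = √((-3)² + (4)²) = √25 = 5
|CD| = √((15)² + (8)²) = √289 = 17
|DA| = √((28)² + (-21)²) = √1225 = 35
Perimeter = 41 + 5 + 17 + 35 = 98.

98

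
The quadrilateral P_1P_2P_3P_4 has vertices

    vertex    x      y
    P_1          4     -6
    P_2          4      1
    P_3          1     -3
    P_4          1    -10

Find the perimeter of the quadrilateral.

24

|P_1P_2| = √((0)² + (7)²) = √49 = 7
|P_2P_3| = √((-3)² + (-4)²) = √25 = 5
|P_3P_4| = √((0)² + (-7)²) = √49 = 7
|P_4P_1| = √((3)² + (4)²) = √25 = 5
Perimeter = 7 + 5 + 7 + 5 = 24.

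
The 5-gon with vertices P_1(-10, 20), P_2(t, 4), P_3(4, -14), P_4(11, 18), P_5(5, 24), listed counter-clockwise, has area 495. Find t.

The doubled signed area Σ (x_i y_{i+1} − x_{i+1} y_i) is linear in t.
With t=0 it equals 684; the coefficient of t is -34 (from the two edges through P_2).
So -34·t + 684 = 2·495 = 990 ⇒ t = -9.

-9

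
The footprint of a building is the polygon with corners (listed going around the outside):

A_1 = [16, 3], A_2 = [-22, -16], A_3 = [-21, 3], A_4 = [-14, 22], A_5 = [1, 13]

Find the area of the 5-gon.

Σ = (-190) + (-402) + (-420) + (-204) + (-205) = -1421
Area = |Σ|/2 = 710.5.

710.5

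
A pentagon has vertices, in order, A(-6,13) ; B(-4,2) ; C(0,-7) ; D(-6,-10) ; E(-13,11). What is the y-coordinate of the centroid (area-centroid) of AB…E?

Apply the surveyor's formula. First the cross-terms c_i = x_i·y_{i+1} − x_{i+1}·y_i:
  40, 28, -42, -196, -103  ⇒  2A = -273, A = -136.5.
Then Σ (y_i + y_{i+1})·c_i = -1494, so ȳ = -1494 / (6·(-136.5)) = 166/91.

166/91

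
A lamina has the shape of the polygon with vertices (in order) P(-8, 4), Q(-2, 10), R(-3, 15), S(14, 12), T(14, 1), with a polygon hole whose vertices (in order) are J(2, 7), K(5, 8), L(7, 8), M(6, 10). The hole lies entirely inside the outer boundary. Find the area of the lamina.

Outer boundary:
Apply Gauss's area formula: 2A = Σ (x_i·y_{i+1} − x_{i+1}·y_i), indices taken mod 5.
Σ = (-72) + (0) + (-246) + (-154) + (64) = -408
Area = |Σ|/2 = 204.
Hole:
Apply the shoelace (surveyor's) formula: 2A = Σ (x_i·y_{i+1} − x_{i+1}·y_i), indices taken mod 4.
Cross-terms: -19, -16, 22, 22  ⇒  Σ = 9
Area = |Σ|/2 = 4.5.
Net area = 204 − 4.5 = 199.5.

199.5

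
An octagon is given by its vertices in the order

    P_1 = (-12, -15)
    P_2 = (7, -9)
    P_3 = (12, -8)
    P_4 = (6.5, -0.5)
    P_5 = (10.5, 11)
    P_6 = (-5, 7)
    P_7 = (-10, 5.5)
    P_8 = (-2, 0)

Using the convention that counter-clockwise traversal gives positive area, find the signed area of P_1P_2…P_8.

299.875

Apply Gauss's area formula: 2A = Σ (x_i·y_{i+1} − x_{i+1}·y_i), indices taken mod 8.
Cross-terms: 213, 52, 46, 76.75, 128.5, 42.5, 11, 30  ⇒  Σ = 599.75
Signed area = Σ/2 = 299.875 (positive ⇒ counter-clockwise traversal).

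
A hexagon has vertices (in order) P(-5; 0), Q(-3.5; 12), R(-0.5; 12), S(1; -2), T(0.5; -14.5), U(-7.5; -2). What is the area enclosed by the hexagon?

Cross-terms: -60, -36, -11, -13.5, -109.75, -10  ⇒  Σ = -240.25
Area = |Σ|/2 = 120.125.

120.125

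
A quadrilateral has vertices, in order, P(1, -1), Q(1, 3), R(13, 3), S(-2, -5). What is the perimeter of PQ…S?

38

|PQ| = √((0)² + (4)²) = √16 = 4
|QR| = √((12)² + (0)²) = √144 = 12
|RS| = √((-15)² + (-8)²) = √289 = 17
|SP| = √((3)² + (4)²) = √25 = 5
Perimeter = 4 + 12 + 17 + 5 = 38.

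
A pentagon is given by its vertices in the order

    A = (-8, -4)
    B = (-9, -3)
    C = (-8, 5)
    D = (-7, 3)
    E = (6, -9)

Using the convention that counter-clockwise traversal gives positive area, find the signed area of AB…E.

Cross-terms: -12, -69, 11, 45, -96  ⇒  Σ = -121
Signed area = Σ/2 = -60.5 (negative ⇒ clockwise traversal).

-60.5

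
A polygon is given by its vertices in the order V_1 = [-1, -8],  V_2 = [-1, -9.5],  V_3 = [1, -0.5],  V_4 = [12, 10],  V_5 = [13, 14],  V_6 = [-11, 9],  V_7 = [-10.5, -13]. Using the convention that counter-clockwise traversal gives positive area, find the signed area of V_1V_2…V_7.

322.5

Apply the shoelace formula: 2A = Σ (x_i·y_{i+1} − x_{i+1}·y_i), indices taken mod 7.
Cross-terms: 1.5, 10, 16, 38, 271, 237.5, 71  ⇒  Σ = 645
Signed area = Σ/2 = 322.5 (positive ⇒ counter-clockwise traversal).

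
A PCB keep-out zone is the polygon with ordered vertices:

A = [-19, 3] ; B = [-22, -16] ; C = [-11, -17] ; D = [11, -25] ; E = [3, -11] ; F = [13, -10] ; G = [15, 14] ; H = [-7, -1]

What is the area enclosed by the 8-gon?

Apply Gauss's area formula: 2A = Σ (x_i·y_{i+1} − x_{i+1}·y_i), indices taken mod 8.
A→B: (-19)(-16) − (-22)(3) = 370
B→C: (-22)(-17) − (-11)(-16) = 198
C→D: (-11)(-25) − (11)(-17) = 462
D→E: (11)(-11) − (3)(-25) = -46
E→F: (3)(-10) − (13)(-11) = 113
F→G: (13)(14) − (15)(-10) = 332
G→H: (15)(-1) − (-7)(14) = 83
H→A: (-7)(3) − (-19)(-1) = -40
Σ = 1472
Area = |Σ|/2 = 736.

736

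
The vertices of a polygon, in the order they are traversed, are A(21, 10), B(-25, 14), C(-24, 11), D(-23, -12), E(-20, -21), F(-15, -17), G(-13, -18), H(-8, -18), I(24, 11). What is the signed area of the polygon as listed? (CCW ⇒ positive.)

953

Σ = (544) + (61) + (541) + (243) + (25) + (49) + (90) + (344) + (9) = 1906
Signed area = Σ/2 = 953 (positive ⇒ counter-clockwise traversal).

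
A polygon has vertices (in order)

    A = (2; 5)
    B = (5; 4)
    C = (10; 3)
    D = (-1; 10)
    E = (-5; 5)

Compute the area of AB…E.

35.5

Apply Gauss's area formula: 2A = Σ (x_i·y_{i+1} − x_{i+1}·y_i), indices taken mod 5.
Σ = (-17) + (-25) + (103) + (45) + (-35) = 71
Area = |Σ|/2 = 35.5.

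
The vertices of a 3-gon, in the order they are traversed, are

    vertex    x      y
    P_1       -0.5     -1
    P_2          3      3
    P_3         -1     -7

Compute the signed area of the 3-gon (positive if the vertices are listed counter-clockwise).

-9.5

Apply the surveyor's formula: 2A = Σ (x_i·y_{i+1} − x_{i+1}·y_i), indices taken mod 3.
P_1→P_2: (-0.5)(3) − (3)(-1) = 1.5
P_2→P_3: (3)(-7) − (-1)(3) = -18
P_3→P_1: (-1)(-1) − (-0.5)(-7) = -2.5
Σ = -19
Signed area = Σ/2 = -9.5 (negative ⇒ clockwise traversal).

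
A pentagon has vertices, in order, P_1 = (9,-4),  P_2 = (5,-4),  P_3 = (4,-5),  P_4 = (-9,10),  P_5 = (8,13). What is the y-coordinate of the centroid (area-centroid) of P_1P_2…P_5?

237/47

Apply the shoelace (surveyor's) formula. First the cross-terms c_i = x_i·y_{i+1} − x_{i+1}·y_i:
  -16, -9, -5, -197, -149  ⇒  2A = -376, A = -188.
Then Σ (y_i + y_{i+1})·c_i = -5688, so ȳ = -5688 / (6·(-188)) = 237/47.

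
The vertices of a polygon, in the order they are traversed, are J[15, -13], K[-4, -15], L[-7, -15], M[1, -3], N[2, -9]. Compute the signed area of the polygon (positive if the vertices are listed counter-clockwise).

-90

Apply Gauss's area formula: 2A = Σ (x_i·y_{i+1} − x_{i+1}·y_i), indices taken mod 5.
Cross-terms: -277, -45, 36, -3, 109  ⇒  Σ = -180
Signed area = Σ/2 = -90 (negative ⇒ clockwise traversal).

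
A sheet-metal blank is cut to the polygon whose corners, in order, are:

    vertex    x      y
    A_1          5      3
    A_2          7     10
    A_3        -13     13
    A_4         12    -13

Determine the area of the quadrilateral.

Cross-terms: 29, 221, 13, 101  ⇒  Σ = 364
Area = |Σ|/2 = 182.

182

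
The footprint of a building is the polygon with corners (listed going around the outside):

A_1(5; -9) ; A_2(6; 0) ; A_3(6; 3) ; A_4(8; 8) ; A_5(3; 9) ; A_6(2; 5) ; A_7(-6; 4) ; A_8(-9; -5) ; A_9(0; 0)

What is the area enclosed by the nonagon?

Apply Gauss's area formula: 2A = Σ (x_i·y_{i+1} − x_{i+1}·y_i), indices taken mod 9.
Σ = (54) + (18) + (24) + (48) + (-3) + (38) + (66) + (0) + (0) = 245
Area = |Σ|/2 = 122.5.

122.5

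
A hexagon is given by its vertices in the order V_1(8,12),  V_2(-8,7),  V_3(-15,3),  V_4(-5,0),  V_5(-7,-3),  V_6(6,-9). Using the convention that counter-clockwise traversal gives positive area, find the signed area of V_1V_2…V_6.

Apply the shoelace formula: 2A = Σ (x_i·y_{i+1} − x_{i+1}·y_i), indices taken mod 6.
Σ = (152) + (81) + (15) + (15) + (81) + (144) = 488
Signed area = Σ/2 = 244 (positive ⇒ counter-clockwise traversal).

244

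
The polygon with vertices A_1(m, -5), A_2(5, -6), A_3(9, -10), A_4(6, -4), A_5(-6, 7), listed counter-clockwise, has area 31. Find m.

3

Write out the shoelace sum; only the two edges meeting at A_1 involve m:
2·Area = [((-6)·(-5) − m·7) + (m·(-6) − 5·(-5))] + 46
       = -13·m + 101 = 62
⇒ m = 3.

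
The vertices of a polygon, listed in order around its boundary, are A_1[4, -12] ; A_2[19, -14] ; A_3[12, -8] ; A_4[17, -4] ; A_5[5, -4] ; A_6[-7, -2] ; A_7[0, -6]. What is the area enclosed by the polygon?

A_1→A_2: (4)(-14) − (19)(-12) = 172
A_2→A_3: (19)(-8) − (12)(-14) = 16
A_3→A_4: (12)(-4) − (17)(-8) = 88
A_4→A_5: (17)(-4) − (5)(-4) = -48
A_5→A_6: (5)(-2) − (-7)(-4) = -38
A_6→A_7: (-7)(-6) − (0)(-2) = 42
A_7→A_1: (0)(-12) − (4)(-6) = 24
Σ = 256
Area = |Σ|/2 = 128.

128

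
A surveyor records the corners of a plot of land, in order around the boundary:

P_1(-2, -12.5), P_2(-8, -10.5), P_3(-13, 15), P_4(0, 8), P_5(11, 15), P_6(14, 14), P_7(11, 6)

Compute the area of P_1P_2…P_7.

389.5

Σ = (-79) + (-256.5) + (-104) + (-88) + (-56) + (-70) + (-125.5) = -779
Area = |Σ|/2 = 389.5.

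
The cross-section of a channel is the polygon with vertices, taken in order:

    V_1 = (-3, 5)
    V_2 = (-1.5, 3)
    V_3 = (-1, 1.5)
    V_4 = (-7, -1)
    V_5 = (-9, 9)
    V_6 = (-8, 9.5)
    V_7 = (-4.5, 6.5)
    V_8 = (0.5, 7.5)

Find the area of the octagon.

48

Σ = (-1.5) + (0.75) + (11.5) + (-72) + (-13.5) + (-9.25) + (-37) + (25) = -96
Area = |Σ|/2 = 48.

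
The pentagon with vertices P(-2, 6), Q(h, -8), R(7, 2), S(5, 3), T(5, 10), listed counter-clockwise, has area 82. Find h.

Write out the shoelace sum; only the two edges meeting at Q involve h:
2·Area = [((-2)·(-8) − h·6) + (h·2 − 7·(-8))] + 96
       = -4·h + 168 = 164
⇒ h = 1.

1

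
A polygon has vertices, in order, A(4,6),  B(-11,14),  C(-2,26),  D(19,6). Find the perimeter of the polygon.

|AB| = √((-15)² + (8)²) = √289 = 17
|BC| = √((9)² + (12)²) = √225 = 15
|CD| = √((21)² + (-20)²) = √841 = 29
|DA| = √((-15)² + (0)²) = √225 = 15
Perimeter = 17 + 15 + 29 + 15 = 76.

76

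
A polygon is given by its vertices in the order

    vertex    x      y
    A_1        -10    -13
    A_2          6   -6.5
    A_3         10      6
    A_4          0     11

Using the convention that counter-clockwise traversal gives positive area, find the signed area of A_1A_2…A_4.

232

Apply the shoelace formula: 2A = Σ (x_i·y_{i+1} − x_{i+1}·y_i), indices taken mod 4.
Cross-terms: 143, 101, 110, 110  ⇒  Σ = 464
Signed area = Σ/2 = 232 (positive ⇒ counter-clockwise traversal).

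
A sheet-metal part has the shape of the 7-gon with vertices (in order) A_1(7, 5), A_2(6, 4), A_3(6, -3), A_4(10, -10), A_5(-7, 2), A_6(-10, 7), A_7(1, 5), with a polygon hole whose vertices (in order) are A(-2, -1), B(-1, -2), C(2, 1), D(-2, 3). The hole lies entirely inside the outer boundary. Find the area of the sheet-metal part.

109

Outer boundary:
Σ = (-2) + (-42) + (-30) + (-50) + (-29) + (-57) + (-30) = -240
Area = |Σ|/2 = 120.
Hole:
Σ = (3) + (3) + (8) + (8) = 22
Area = |Σ|/2 = 11.
Net area = 120 − 11 = 109.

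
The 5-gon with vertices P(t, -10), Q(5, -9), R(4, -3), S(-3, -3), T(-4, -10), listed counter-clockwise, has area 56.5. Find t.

5

The doubled signed area Σ (x_i y_{i+1} − x_{i+1} y_i) is linear in t.
With t=0 it equals 108; the coefficient of t is 1 (from the two edges through P).
So 1·t + 108 = 2·56.5 = 113 ⇒ t = 5.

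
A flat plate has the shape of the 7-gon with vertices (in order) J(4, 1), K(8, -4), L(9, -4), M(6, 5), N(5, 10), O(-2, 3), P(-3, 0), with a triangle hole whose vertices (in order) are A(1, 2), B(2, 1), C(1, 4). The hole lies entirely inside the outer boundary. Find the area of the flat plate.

Outer boundary:
Cross-terms: -24, 4, 69, 35, 35, 9, -3  ⇒  Σ = 125
Area = |Σ|/2 = 62.5.
Hole:
Apply the shoelace (surveyor's) formula: 2A = Σ (x_i·y_{i+1} − x_{i+1}·y_i), indices taken mod 3.
Σ = (-3) + (7) + (-2) = 2
Area = |Σ|/2 = 1.
Net area = 62.5 − 1 = 61.5.

61.5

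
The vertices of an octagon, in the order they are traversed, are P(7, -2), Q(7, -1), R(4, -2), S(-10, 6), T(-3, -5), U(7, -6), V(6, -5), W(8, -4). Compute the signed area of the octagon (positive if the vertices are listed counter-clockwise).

75.5

Σ = (7) + (-10) + (4) + (68) + (53) + (1) + (16) + (12) = 151
Signed area = Σ/2 = 75.5 (positive ⇒ counter-clockwise traversal).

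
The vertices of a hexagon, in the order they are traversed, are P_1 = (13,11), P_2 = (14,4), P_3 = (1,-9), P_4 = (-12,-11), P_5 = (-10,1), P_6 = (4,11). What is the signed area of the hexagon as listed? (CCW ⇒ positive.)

-343

Apply the shoelace (surveyor's) formula: 2A = Σ (x_i·y_{i+1} − x_{i+1}·y_i), indices taken mod 6.
P_1→P_2: (13)(4) − (14)(11) = -102
P_2→P_3: (14)(-9) − (1)(4) = -130
P_3→P_4: (1)(-11) − (-12)(-9) = -119
P_4→P_5: (-12)(1) − (-10)(-11) = -122
P_5→P_6: (-10)(11) − (4)(1) = -114
P_6→P_1: (4)(11) − (13)(11) = -99
Σ = -686
Signed area = Σ/2 = -343 (negative ⇒ clockwise traversal).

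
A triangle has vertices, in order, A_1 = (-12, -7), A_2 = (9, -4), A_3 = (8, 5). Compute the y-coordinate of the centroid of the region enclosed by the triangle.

-2

Apply the shoelace formula. First the cross-terms c_i = x_i·y_{i+1} − x_{i+1}·y_i:
  111, 77, 4  ⇒  2A = 192, A = 96.
Then Σ (y_i + y_{i+1})·c_i = -1152, so ȳ = -1152 / (6·96) = -2.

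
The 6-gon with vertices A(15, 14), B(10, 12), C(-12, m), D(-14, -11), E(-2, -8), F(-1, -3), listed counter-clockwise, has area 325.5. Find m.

Write out the shoelace sum; only the two edges meeting at C involve m:
2·Area = [(10·m − (-12)·12) + ((-12)·(-11) − (-14)·m)] + 159
       = 24·m + 435 = 651
⇒ m = 9.

9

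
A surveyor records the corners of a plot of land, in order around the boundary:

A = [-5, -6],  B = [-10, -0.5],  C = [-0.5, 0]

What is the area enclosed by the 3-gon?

A→B: (-5)(-0.5) − (-10)(-6) = -57.5
B→C: (-10)(0) − (-0.5)(-0.5) = -0.25
C→A: (-0.5)(-6) − (-5)(0) = 3
Σ = -54.75
Area = |Σ|/2 = 27.375.

27.375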